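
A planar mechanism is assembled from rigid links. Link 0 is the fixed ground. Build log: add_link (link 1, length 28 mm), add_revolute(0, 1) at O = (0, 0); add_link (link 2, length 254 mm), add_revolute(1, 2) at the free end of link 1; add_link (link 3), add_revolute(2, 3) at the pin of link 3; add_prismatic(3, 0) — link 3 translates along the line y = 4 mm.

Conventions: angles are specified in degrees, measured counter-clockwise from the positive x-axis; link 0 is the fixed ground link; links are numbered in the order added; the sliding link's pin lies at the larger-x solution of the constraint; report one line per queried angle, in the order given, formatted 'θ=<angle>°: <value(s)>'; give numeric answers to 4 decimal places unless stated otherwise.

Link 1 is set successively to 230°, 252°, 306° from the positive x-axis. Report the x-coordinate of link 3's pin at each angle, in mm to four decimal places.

geometry: r = 28 mm, L = 254 mm, e = 4 mm
θ=230°: crank pin P = (r cos θ, r sin θ) = (-17.998053, -21.449244)
θ=230°: h = r sin θ − e = -21.449244 − 4 = -25.449244
θ=230°: x = r cos θ + √(L² − h²) = -17.998053 + 252.721855 = 234.723802
θ=252°: crank pin P = (r cos θ, r sin θ) = (-8.652476, -26.629582)
θ=252°: h = r sin θ − e = -26.629582 − 4 = -30.629582
θ=252°: x = r cos θ + √(L² − h²) = -8.652476 + 252.146443 = 243.493967
θ=306°: crank pin P = (r cos θ, r sin θ) = (16.457987, -22.652476)
θ=306°: h = r sin θ − e = -22.652476 − 4 = -26.652476
θ=306°: x = r cos θ + √(L² − h²) = 16.457987 + 252.597794 = 269.055781

θ=230°: 234.7238
θ=252°: 243.4940
θ=306°: 269.0558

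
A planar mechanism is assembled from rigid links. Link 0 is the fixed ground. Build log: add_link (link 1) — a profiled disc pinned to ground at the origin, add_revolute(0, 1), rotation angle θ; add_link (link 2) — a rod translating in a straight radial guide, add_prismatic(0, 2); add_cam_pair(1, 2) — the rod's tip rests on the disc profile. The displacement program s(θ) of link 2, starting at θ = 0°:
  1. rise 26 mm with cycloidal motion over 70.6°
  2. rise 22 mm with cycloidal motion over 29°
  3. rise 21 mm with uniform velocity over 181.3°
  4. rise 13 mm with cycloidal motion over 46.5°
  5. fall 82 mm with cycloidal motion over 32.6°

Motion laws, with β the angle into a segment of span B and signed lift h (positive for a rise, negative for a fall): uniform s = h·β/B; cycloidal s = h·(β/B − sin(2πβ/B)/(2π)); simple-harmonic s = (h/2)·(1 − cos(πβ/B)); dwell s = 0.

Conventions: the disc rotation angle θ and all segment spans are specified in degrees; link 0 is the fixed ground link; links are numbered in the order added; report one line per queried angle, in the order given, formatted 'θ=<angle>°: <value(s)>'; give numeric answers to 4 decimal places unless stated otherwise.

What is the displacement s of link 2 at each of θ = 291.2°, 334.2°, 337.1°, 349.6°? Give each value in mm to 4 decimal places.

seg 1 [0°–70.6°] cycloidal, h=26: full span → s += 26 → s = 26.0000
seg 2 [70.6°–99.6°] cycloidal, h=22: full span → s += 22 → s = 48.0000
seg 3 [99.6°–280.9°] uniform, h=21: full span → s += 21 → s = 69.0000
seg 4 [280.9°–327.4°] cycloidal, h=13: θ=291.2° here. β=10.3, B=46.5. 13·(0.2215 − sin(2π·0.2215)/(2π)) = 0.8436 → s = 69.8436
seg 4 [280.9°–327.4°] cycloidal, h=13: full span → s += 13 → s = 82.0000
seg 5 [327.4°–360°] cycloidal, h=-82: θ=334.2° here. β=6.8, B=32.6. -82·(0.2086 − sin(2π·0.2086)/(2π)) = -4.4929 → s = 77.5071
seg 5 [327.4°–360°] cycloidal, h=-82: θ=337.1° here. β=9.7, B=32.6. -82·(0.2975 − sin(2π·0.2975)/(2π)) = -11.9261 → s = 70.0739
seg 5 [327.4°–360°] cycloidal, h=-82: θ=349.6° here. β=22.2, B=32.6. -82·(0.6810 − sin(2π·0.6810)/(2π)) = -67.6832 → s = 14.3168

θ=291.2°: 69.8436
θ=334.2°: 77.5071
θ=337.1°: 70.0739
θ=349.6°: 14.3168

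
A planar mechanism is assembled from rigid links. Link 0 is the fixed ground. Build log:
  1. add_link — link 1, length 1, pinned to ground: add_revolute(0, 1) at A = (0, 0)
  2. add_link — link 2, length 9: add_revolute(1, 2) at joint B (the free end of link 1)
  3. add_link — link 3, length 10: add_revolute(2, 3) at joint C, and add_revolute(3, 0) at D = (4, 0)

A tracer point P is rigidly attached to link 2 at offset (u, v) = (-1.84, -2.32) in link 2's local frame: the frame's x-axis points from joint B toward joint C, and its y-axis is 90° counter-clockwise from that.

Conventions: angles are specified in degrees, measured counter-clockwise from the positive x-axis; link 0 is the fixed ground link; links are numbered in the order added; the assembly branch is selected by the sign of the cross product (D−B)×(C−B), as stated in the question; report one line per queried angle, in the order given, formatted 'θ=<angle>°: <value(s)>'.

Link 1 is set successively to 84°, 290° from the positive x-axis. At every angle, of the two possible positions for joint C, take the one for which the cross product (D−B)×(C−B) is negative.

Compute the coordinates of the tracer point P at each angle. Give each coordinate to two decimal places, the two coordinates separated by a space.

A=(0,0), D=(4.00,0)
θ=84°: B = A + 1.00·(cos84°, sin84°) = (0.1045, 0.9945)
θ=84°: |BD| = 4.0204
θ=84°: circle(B,9.00) ∩ circle(D,10.00): a=-0.3527, h=8.9931
θ=84°:   candidates: C₊=(1.9874,9.7954) cross=36.156; C₋=(-2.4618,-7.6318) cross=-36.156
θ=84°:   branch - wants cross < 0 → take C=(-2.4618,-7.6318) (cross=-36.156)
θ=84°: ex = (C−B)/|BC| = (-0.2852,-0.9585); ey = (0.9585,-0.2852)
θ=84°: P = B + -1.84·ex + -2.32·ey = (-1.5945,3.4197)
θ=290°: B = A + 1.00·(cos290°, sin290°) = (0.3420, -0.9397)
θ=290°: |BD| = 3.7767
θ=290°: circle(B,9.00) ∩ circle(D,10.00): a=-0.6270, h=8.9781
θ=290°:   candidates: C₊=(-2.4991,7.6001) cross=33.908; C₋=(1.9686,-9.7915) cross=-33.908
θ=290°:   branch - wants cross < 0 → take C=(1.9686,-9.7915) (cross=-33.908)
θ=290°: ex = (C−B)/|BC| = (0.1807,-0.9835); ey = (0.9835,0.1807)
θ=290°: P = B + -1.84·ex + -2.32·ey = (-2.2723,0.4507)

θ=84°: -1.59 3.42
θ=290°: -2.27 0.45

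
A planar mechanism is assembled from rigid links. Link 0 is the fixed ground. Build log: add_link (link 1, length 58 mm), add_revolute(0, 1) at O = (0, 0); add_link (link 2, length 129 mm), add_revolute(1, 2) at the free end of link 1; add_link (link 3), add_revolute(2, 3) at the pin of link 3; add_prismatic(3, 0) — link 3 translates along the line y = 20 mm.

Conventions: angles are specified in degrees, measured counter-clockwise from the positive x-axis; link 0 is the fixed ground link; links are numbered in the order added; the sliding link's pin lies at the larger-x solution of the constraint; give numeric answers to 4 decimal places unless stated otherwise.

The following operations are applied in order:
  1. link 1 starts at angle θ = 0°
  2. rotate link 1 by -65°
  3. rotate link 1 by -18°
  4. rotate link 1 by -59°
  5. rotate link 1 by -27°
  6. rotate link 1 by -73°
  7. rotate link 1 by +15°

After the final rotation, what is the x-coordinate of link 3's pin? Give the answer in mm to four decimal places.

geometry: r = 58 mm, L = 129 mm, e = 20 mm; θ starts at 0°
rotate link 1 by -65°: θ ← 0° -65° = -65°
rotate link 1 by -18°: θ ← -65° -18° = -83°
rotate link 1 by -59°: θ ← -83° -59° = -142°
rotate link 1 by -27°: θ ← -142° -27° = -169°
rotate link 1 by -73°: θ ← -169° -73° = -242°
rotate link 1 by +15°: θ ← -242° +15° = -227°
crank pin P = (r cos θ, r sin θ) = (-39.555905, 42.418515)
h = r sin θ − e = 42.418515 − 20 = 22.418515
x = r cos θ + √(L² − h²) = -39.555905 + 127.037043 = 87.481138

87.4811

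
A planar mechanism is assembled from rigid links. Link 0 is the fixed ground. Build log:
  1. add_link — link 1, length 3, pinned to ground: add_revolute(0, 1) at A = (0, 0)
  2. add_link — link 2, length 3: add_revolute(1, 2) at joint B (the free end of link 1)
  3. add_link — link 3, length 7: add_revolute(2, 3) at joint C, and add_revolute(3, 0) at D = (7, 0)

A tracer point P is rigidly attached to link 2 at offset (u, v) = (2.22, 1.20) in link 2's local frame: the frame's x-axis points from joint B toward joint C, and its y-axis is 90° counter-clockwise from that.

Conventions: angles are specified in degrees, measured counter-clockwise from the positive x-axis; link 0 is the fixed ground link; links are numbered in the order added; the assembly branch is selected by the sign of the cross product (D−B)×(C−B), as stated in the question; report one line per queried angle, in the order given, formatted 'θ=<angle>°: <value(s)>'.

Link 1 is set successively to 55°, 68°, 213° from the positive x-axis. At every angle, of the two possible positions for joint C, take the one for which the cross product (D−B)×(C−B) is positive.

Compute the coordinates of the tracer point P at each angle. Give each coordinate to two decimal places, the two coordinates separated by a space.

A=(0,0), D=(7.00,0)
θ=55°: B = A + 3.00·(cos55°, sin55°) = (1.7207, 2.4575)
θ=55°: |BD| = 5.8232
θ=55°: circle(B,3.00) ∩ circle(D,7.00): a=-0.5229, h=2.9541
θ=55°:   candidates: C₊=(2.4933,5.3563) cross=17.202; C₋=(-0.0000,0.0000) cross=-17.202
θ=55°:   branch + wants cross > 0 → take C=(2.4933,5.3563) (cross=17.202)
θ=55°: ex = (C−B)/|BC| = (0.2575,0.9663); ey = (-0.9663,0.2575)
θ=55°: P = B + 2.22·ex + 1.20·ey = (1.1329,4.9116)
θ=68°: B = A + 3.00·(cos68°, sin68°) = (1.1238, 2.7816)
θ=68°: |BD| = 6.5013
θ=68°: circle(B,3.00) ∩ circle(D,7.00): a=0.1743, h=2.9949
θ=68°:   candidates: C₊=(2.5627,5.4139) cross=19.471; C₋=(0.0000,0.0000) cross=-19.471
θ=68°:   branch + wants cross > 0 → take C=(2.5627,5.4139) (cross=19.471)
θ=68°: ex = (C−B)/|BC| = (0.4796,0.8775); ey = (-0.8775,0.4796)
θ=68°: P = B + 2.22·ex + 1.20·ey = (1.1357,5.3051)
θ=213°: B = A + 3.00·(cos213°, sin213°) = (-2.5160, -1.6339)
θ=213°: |BD| = 9.6553
θ=213°: circle(B,3.00) ∩ circle(D,7.00): a=2.7562, h=1.1846
θ=213°:   candidates: C₊=(0.0000,-0.0000) cross=11.437; C₋=(0.4009,-2.3350) cross=-11.437
θ=213°:   branch + wants cross > 0 → take C=(0.0000,-0.0000) (cross=11.437)
θ=213°: ex = (C−B)/|BC| = (0.8387,0.5446); ey = (-0.5446,0.8387)
θ=213°: P = B + 2.22·ex + 1.20·ey = (-1.3077,0.5816)

θ=55°: 1.13 4.91
θ=68°: 1.14 5.31
θ=213°: -1.31 0.58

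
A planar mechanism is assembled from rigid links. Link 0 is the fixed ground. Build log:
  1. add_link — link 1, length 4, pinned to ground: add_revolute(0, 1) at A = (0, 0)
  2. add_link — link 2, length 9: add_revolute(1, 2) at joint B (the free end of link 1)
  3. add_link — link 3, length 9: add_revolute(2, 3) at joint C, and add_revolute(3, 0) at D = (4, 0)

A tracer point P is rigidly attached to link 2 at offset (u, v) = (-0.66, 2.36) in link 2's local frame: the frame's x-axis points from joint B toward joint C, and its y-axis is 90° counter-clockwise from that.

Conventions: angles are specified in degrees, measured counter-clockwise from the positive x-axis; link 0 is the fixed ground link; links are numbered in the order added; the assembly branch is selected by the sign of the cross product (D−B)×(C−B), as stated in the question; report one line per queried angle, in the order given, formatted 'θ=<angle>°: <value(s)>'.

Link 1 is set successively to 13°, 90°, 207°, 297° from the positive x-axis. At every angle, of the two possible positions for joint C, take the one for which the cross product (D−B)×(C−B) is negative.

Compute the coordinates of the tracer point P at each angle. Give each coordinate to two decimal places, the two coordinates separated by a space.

A=(0,0), D=(4.00,0)
θ=13°: B = A + 4.00·(cos13°, sin13°) = (3.8975, 0.8998)
θ=13°: |BD| = 0.9056
θ=13°: circle(B,9.00) ∩ circle(D,9.00): a=0.4528, h=8.9886
θ=13°:   candidates: C₊=(12.8796,1.4674) cross=8.140; C₋=(-4.9821,-0.5676) cross=-8.140
θ=13°:   branch - wants cross < 0 → take C=(-4.9821,-0.5676) (cross=-8.140)
θ=13°: ex = (C−B)/|BC| = (-0.9866,-0.1630); ey = (0.1630,-0.9866)
θ=13°: P = B + -0.66·ex + 2.36·ey = (4.9334,-1.3210)
θ=90°: B = A + 4.00·(cos90°, sin90°) = (0.0000, 4.0000)
θ=90°: |BD| = 5.6569
θ=90°: circle(B,9.00) ∩ circle(D,9.00): a=2.8284, h=8.5440
θ=90°:   candidates: C₊=(8.0415,8.0415) cross=48.332; C₋=(-4.0415,-4.0415) cross=-48.332
θ=90°:   branch - wants cross < 0 → take C=(-4.0415,-4.0415) (cross=-48.332)
θ=90°: ex = (C−B)/|BC| = (-0.4491,-0.8935); ey = (0.8935,-0.4491)
θ=90°: P = B + -0.66·ex + 2.36·ey = (2.4050,3.5299)
θ=207°: B = A + 4.00·(cos207°, sin207°) = (-3.5640, -1.8160)
θ=207°: |BD| = 7.7790
θ=207°: circle(B,9.00) ∩ circle(D,9.00): a=3.8895, h=8.1162
θ=207°:   candidates: C₊=(-1.6767,6.9839) cross=63.135; C₋=(2.1127,-8.7999) cross=-63.135
θ=207°:   branch - wants cross < 0 → take C=(2.1127,-8.7999) (cross=-63.135)
θ=207°: ex = (C−B)/|BC| = (0.6307,-0.7760); ey = (0.7760,0.6307)
θ=207°: P = B + -0.66·ex + 2.36·ey = (-2.1490,0.1847)
θ=297°: B = A + 4.00·(cos297°, sin297°) = (1.8160, -3.5640)
θ=297°: |BD| = 4.1800
θ=297°: circle(B,9.00) ∩ circle(D,9.00): a=2.0900, h=8.7540
θ=297°:   candidates: C₊=(-4.5560,2.7919) cross=36.591; C₋=(10.3720,-6.3559) cross=-36.591
θ=297°:   branch - wants cross < 0 → take C=(10.3720,-6.3559) (cross=-36.591)
θ=297°: ex = (C−B)/|BC| = (0.9507,-0.3102); ey = (0.3102,0.9507)
θ=297°: P = B + -0.66·ex + 2.36·ey = (1.9206,-1.1157)

θ=13°: 4.93 -1.32
θ=90°: 2.41 3.53
θ=207°: -2.15 0.18
θ=297°: 1.92 -1.12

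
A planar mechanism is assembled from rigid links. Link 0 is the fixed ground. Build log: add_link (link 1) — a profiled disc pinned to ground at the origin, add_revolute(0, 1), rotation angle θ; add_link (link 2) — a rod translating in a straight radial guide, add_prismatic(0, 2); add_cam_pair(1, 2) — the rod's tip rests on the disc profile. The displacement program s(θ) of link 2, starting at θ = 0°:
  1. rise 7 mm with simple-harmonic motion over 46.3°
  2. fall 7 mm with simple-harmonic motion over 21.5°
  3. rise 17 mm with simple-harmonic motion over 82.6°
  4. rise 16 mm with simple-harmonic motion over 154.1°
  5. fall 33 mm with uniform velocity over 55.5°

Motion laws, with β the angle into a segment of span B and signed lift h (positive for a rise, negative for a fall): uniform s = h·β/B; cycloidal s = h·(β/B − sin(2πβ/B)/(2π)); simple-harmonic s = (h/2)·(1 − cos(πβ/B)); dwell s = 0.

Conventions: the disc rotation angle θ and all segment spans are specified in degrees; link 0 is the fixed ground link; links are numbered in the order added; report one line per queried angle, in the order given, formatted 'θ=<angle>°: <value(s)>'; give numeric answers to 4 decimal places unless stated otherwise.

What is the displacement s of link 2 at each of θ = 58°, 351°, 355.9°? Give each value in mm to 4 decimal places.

seg 1 [0°–46.3°] simple-harmonic, h=7: full span → s += 7 → s = 7.0000
seg 2 [46.3°–67.8°] simple-harmonic, h=-7: θ=58° here. β=11.7, B=21.5. -7/2·(1 − cos(π·0.5442)) = -3.9843 → s = 3.0157
seg 2 [46.3°–67.8°] simple-harmonic, h=-7: full span → s += -7 → s = 0.0000
seg 3 [67.8°–150.4°] simple-harmonic, h=17: full span → s += 17 → s = 17.0000
seg 4 [150.4°–304.5°] simple-harmonic, h=16: full span → s += 16 → s = 33.0000
seg 5 [304.5°–360°] uniform, h=-33: θ=351° here. β=46.5, B=55.5. -33·46.5/55.5 = -27.6486 → s = 5.3514
seg 5 [304.5°–360°] uniform, h=-33: θ=355.9° here. β=51.4, B=55.5. -33·51.4/55.5 = -30.5622 → s = 2.4378

θ=58°: 3.0157
θ=351°: 5.3514
θ=355.9°: 2.4378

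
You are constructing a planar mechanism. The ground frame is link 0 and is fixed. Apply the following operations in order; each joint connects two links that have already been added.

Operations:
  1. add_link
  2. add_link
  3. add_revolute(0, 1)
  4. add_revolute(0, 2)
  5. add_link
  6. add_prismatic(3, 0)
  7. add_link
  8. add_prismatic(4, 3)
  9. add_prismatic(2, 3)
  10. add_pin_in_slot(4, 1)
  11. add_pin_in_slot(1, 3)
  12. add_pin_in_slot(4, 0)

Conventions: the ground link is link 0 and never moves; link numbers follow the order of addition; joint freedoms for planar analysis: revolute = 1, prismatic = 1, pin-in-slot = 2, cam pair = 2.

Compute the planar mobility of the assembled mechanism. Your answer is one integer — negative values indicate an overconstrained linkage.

ground; <1,0,0>
#1 <2,0,0>
#2 <3,0,0>
R:0↔1 J1 <3,1,0>
R:0↔2 J1 <3,2,0>
#3 <4,2,0>
P:3↔0 J1 <4,3,0>
#4 <5,3,0>
P:4↔3 J1 <5,4,0>
P:2↔3 J1 <5,5,0>
PS:4↔1 J2 <5,5,1>
PS:1↔3 J2 <5,5,2>
PS:4↔0 J2 <5,5,3>
3×4 − 2×5 − 1×3 = -1

M = -1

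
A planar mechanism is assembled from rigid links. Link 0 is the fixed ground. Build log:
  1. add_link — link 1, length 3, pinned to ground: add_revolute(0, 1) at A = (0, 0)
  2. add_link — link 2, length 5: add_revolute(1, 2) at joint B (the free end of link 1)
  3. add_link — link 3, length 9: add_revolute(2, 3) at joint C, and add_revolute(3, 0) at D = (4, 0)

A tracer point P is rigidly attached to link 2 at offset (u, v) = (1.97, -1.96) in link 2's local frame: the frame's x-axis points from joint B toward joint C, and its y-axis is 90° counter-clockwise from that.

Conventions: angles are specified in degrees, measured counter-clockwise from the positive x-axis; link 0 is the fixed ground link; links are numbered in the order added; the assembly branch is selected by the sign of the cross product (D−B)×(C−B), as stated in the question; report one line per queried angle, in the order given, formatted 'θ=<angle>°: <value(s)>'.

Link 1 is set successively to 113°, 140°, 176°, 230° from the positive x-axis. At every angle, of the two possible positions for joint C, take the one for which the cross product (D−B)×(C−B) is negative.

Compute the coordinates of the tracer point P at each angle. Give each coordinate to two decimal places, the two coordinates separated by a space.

A=(0,0), D=(4.00,0)
θ=113°: B = A + 3.00·(cos113°, sin113°) = (-1.1722, 2.7615)
θ=113°: |BD| = 5.8632
θ=113°: circle(B,5.00) ∩ circle(D,9.00): a=-1.8439, h=4.6476
θ=113°:   candidates: C₊=(-0.6098,7.7298) cross=27.250; C₋=(-4.9877,-0.4698) cross=-27.250
θ=113°:   branch - wants cross < 0 → take C=(-4.9877,-0.4698) (cross=-27.250)
θ=113°: ex = (C−B)/|BC| = (-0.7631,-0.6463); ey = (0.6463,-0.7631)
θ=113°: P = B + 1.97·ex + -1.96·ey = (-3.9422,2.9840)
θ=140°: B = A + 3.00·(cos140°, sin140°) = (-2.2981, 1.9284)
θ=140°: |BD| = 6.5867
θ=140°: circle(B,5.00) ∩ circle(D,9.00): a=-0.9576, h=4.9074
θ=140°:   candidates: C₊=(-1.7771,6.9011) cross=32.324; C₋=(-4.6505,-2.4837) cross=-32.324
θ=140°:   branch - wants cross < 0 → take C=(-4.6505,-2.4837) (cross=-32.324)
θ=140°: ex = (C−B)/|BC| = (-0.4705,-0.8824); ey = (0.8824,-0.4705)
θ=140°: P = B + 1.97·ex + -1.96·ey = (-4.9545,1.1121)
θ=176°: B = A + 3.00·(cos176°, sin176°) = (-2.9927, 0.2093)
θ=176°: |BD| = 6.9958
θ=176°: circle(B,5.00) ∩ circle(D,9.00): a=-0.5045, h=4.9745
θ=176°:   candidates: C₊=(-3.3481,5.1966) cross=34.801; C₋=(-3.6457,-4.7479) cross=-34.801
θ=176°:   branch - wants cross < 0 → take C=(-3.6457,-4.7479) (cross=-34.801)
θ=176°: ex = (C−B)/|BC| = (-0.1306,-0.9914); ey = (0.9914,-0.1306)
θ=176°: P = B + 1.97·ex + -1.96·ey = (-5.1932,-1.4879)
θ=230°: B = A + 3.00·(cos230°, sin230°) = (-1.9284, -2.2981)
θ=230°: |BD| = 6.3582
θ=230°: circle(B,5.00) ∩ circle(D,9.00): a=-1.2246, h=4.8477
θ=230°:   candidates: C₊=(-4.8224,1.7792) cross=30.823; C₋=(-1.3180,-7.2607) cross=-30.823
θ=230°:   branch - wants cross < 0 → take C=(-1.3180,-7.2607) (cross=-30.823)
θ=230°: ex = (C−B)/|BC| = (0.1221,-0.9925); ey = (0.9925,0.1221)
θ=230°: P = B + 1.97·ex + -1.96·ey = (-3.6332,-4.4926)

θ=113°: -3.94 2.98
θ=140°: -4.95 1.11
θ=176°: -5.19 -1.49
θ=230°: -3.63 -4.49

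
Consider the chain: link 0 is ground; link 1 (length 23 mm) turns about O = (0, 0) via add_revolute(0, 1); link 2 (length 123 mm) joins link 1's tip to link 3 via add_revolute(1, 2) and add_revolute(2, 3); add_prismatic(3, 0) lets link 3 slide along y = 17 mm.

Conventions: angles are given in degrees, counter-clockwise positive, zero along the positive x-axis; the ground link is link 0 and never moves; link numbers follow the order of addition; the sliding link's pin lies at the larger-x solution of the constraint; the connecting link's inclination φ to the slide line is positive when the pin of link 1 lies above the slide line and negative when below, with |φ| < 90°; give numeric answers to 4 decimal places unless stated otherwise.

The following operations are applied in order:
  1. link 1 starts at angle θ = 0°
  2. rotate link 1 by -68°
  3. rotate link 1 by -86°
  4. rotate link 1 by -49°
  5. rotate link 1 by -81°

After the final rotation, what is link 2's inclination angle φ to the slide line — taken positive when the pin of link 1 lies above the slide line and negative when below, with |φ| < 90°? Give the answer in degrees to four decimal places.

geometry: r = 23 mm, L = 123 mm, e = 17 mm; θ starts at 0°
rotate link 1 by -68°: θ ← 0° -68° = -68°
rotate link 1 by -86°: θ ← -68° -86° = -154°
rotate link 1 by -49°: θ ← -154° -49° = -203°
rotate link 1 by -81°: θ ← -203° -81° = -284°
h = r sin θ − e = 22.316802 − 17 = 5.316802
sin φ = h / L = 5.316802 / 123 = 0.04322603
φ = arcsin(0.04322603) = 2.477441°

2.4774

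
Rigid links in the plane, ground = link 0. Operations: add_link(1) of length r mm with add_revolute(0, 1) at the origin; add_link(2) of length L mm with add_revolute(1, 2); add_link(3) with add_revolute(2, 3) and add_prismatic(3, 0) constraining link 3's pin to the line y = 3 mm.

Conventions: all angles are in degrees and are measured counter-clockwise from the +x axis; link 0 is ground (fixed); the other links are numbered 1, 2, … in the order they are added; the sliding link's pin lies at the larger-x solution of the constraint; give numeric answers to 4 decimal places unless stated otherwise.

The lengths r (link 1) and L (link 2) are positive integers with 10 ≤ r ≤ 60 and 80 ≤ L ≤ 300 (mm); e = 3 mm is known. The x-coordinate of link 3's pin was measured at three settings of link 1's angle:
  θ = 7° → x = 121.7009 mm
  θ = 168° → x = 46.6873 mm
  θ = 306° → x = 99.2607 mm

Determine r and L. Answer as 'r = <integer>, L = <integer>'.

constraint per measurement: (x − r cos θ)² + (r sin θ − e)² = L²
subtracting the θ₁ and θ₂ equations cancels the r² and L² terms:
r = (x₁² − x₂²) / (2[(x₁cos θ₁ + e sin θ₁) − (x₂cos θ₂ + e sin θ₂)]) = 38.0000 → r = 38
L² = (x₁ − r cos θ₁)² + (r sin θ₁ − e)² = 7055.9971 → L = 84.0000 → L = 84
check at θ₃=306°: x = 99.2607 (printed 99.2607) ✓

r = 38, L = 84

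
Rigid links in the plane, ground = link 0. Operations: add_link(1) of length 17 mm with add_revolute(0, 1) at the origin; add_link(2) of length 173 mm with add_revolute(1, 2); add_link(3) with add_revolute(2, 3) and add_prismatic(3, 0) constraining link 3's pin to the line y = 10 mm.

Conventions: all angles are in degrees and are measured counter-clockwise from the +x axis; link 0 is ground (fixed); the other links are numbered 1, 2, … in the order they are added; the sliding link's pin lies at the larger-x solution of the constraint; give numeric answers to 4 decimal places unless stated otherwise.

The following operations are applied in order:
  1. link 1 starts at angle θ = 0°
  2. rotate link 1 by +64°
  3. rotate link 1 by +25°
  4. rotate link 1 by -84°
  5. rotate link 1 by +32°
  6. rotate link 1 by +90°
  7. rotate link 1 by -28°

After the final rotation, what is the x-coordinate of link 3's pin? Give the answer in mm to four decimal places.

geometry: r = 17 mm, L = 173 mm, e = 10 mm; θ starts at 0°
rotate link 1 by +64°: θ ← 0° +64° = 64°
rotate link 1 by +25°: θ ← 64° +25° = 89°
rotate link 1 by -84°: θ ← 89° -84° = 5°
rotate link 1 by +32°: θ ← 5° +32° = 37°
rotate link 1 by +90°: θ ← 37° +90° = 127°
rotate link 1 by -28°: θ ← 127° -28° = 99°
crank pin P = (r cos θ, r sin θ) = (-2.659386, 16.790702)
h = r sin θ − e = 16.790702 − 10 = 6.790702
x = r cos θ + √(L² − h²) = -2.659386 + 172.866672 = 170.207286

170.2073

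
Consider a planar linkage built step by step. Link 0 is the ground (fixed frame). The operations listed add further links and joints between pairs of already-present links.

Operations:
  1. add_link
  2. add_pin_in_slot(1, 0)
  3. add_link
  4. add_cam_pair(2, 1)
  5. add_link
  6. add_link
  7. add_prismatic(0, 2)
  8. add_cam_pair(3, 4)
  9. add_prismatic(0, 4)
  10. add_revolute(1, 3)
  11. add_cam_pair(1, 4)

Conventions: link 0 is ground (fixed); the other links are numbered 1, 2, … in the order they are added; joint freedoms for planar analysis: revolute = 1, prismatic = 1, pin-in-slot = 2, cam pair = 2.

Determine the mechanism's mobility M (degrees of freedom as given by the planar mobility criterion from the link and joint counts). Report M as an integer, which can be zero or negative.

L=1 J1=0 J2=0
add link → L=2 J1=0 J2=0
PS@1,0 dof=2 J2 → L=2 J1=0 J2=1
add link → L=3 J1=0 J2=1
C@2,1 dof=2 J2 → L=3 J1=0 J2=2
add link → L=4 J1=0 J2=2
add link → L=5 J1=0 J2=2
P@0,2 dof=1 J1 → L=5 J1=1 J2=2
C@3,4 dof=2 J2 → L=5 J1=1 J2=3
P@0,4 dof=1 J1 → L=5 J1=2 J2=3
R@1,3 dof=1 J1 → L=5 J1=3 J2=3
C@1,4 dof=2 J2 → L=5 J1=3 J2=4
M=3(L−1)−2J1−J2=3·4−2·3−4=2

M = 2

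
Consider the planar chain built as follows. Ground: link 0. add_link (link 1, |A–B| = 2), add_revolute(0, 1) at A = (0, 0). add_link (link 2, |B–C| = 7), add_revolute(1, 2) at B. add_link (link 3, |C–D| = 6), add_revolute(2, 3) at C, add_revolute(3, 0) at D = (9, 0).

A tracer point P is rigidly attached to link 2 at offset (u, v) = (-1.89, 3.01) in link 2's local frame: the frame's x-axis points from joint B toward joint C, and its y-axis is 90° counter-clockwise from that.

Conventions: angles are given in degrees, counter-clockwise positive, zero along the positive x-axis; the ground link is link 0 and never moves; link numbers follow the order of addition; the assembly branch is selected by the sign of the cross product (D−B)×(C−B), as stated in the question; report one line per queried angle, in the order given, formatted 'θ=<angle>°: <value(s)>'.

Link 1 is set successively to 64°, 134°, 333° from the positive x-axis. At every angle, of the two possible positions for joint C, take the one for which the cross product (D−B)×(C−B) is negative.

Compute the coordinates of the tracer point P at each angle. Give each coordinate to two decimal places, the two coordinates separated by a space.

A=(0,0), D=(9.00,0)
θ=64°: B = A + 2.00·(cos64°, sin64°) = (0.8767, 1.7976)
θ=64°: |BD| = 8.3198
θ=64°: circle(B,7.00) ∩ circle(D,6.00): a=4.9412, h=4.9583
θ=64°:   candidates: C₊=(6.7725,5.5712) cross=41.252; C₋=(4.6299,-4.1112) cross=-41.252
θ=64°:   branch - wants cross < 0 → take C=(4.6299,-4.1112) (cross=-41.252)
θ=64°: ex = (C−B)/|BC| = (0.5362,-0.8441); ey = (0.8441,0.5362)
θ=64°: P = B + -1.89·ex + 3.01·ey = (2.4042,5.0068)
θ=134°: B = A + 2.00·(cos134°, sin134°) = (-1.3893, 1.4387)
θ=134°: |BD| = 10.4885
θ=134°: circle(B,7.00) ∩ circle(D,6.00): a=5.8640, h=3.8228
θ=134°:   candidates: C₊=(4.9436,4.4210) cross=40.096; C₋=(3.8948,-3.1524) cross=-40.096
θ=134°:   branch - wants cross < 0 → take C=(3.8948,-3.1524) (cross=-40.096)
θ=134°: ex = (C−B)/|BC| = (0.7549,-0.6559); ey = (0.6559,0.7549)
θ=134°: P = B + -1.89·ex + 3.01·ey = (-0.8419,4.9504)
θ=333°: B = A + 2.00·(cos333°, sin333°) = (1.7820, -0.9080)
θ=333°: |BD| = 7.2749
θ=333°: circle(B,7.00) ∩ circle(D,6.00): a=4.5309, h=5.3358
θ=333°:   candidates: C₊=(5.6115,4.9516) cross=38.817; C₋=(6.9435,-5.6365) cross=-38.817
θ=333°:   branch - wants cross < 0 → take C=(6.9435,-5.6365) (cross=-38.817)
θ=333°: ex = (C−B)/|BC| = (0.7374,-0.6755); ey = (0.6755,0.7374)
θ=333°: P = B + -1.89·ex + 3.01·ey = (2.4217,2.5882)

θ=64°: 2.40 5.01
θ=134°: -0.84 4.95
θ=333°: 2.42 2.59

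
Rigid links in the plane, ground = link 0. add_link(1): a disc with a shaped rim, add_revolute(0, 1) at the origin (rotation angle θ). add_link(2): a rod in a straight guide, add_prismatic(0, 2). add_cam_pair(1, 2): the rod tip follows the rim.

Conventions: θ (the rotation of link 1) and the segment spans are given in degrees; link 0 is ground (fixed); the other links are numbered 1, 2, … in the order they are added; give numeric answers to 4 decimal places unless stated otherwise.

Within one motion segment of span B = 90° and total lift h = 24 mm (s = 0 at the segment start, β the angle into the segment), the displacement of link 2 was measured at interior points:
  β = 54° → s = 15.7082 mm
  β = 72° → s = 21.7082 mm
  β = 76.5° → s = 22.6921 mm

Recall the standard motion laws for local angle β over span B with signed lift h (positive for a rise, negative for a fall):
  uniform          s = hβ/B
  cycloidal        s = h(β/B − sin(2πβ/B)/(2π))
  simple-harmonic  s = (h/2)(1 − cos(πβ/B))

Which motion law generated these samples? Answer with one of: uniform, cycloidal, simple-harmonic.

candidates at β/B = r: uniform s = h·r (linear in β); cycloidal s = h·(r − sin(2πr)/(2π)); simple-harmonic s = (h/2)(1 − cos(πr))
β=54°: printed 15.7082 | uniform 14.4000, cycloidal 16.6452, simple-harmonic 15.7082
β=72°: printed 21.7082 | uniform 19.2000, cycloidal 22.8328, simple-harmonic 21.7082
β=76.5°: printed 22.6921 | uniform 20.4000, cycloidal 23.4902, simple-harmonic 22.6921
only one law matches every sample → simple-harmonic

simple-harmonic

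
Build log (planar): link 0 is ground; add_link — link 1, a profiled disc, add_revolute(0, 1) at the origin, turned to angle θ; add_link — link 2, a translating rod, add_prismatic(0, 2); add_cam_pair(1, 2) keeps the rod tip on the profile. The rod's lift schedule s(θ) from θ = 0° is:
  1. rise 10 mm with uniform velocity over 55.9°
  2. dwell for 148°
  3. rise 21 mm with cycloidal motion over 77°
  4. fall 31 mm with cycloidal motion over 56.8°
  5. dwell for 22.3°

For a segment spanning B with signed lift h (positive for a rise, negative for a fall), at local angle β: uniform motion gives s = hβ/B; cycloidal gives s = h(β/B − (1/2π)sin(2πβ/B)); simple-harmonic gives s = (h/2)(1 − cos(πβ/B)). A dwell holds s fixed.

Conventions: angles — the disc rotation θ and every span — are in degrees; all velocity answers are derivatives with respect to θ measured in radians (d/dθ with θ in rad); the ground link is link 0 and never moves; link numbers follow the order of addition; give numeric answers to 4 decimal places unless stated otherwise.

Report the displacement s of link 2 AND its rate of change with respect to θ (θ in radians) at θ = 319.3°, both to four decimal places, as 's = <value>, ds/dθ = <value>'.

seg 1 [0°–55.9°] uniform, h=10: full span → s += 10 → s = 10.0000
seg 2 [55.9°–203.9°] dwell: s stays 10.0000
seg 3 [203.9°–280.9°] cycloidal, h=21: full span → s += 21 → s = 31.0000
seg 4 [280.9°–337.7°] cycloidal, h=-31: θ=319.3° here. β=38.4, B=56.8. -31·(0.6761 − sin(2π·0.6761)/(2π)) = -25.3686 → s = 5.6314
velocity in seg [280.9°–337.7°] (cycloidal), θ in radians: β = 38.4° = 0.6702 rad, B = 56.8° = 0.9913 rad; ds/dθ = (h/B)(1 − cos(2πβ/B)) = ((-31)/0.9913)(1 − cos(2π·0.6761)) = -45.281894 mm/rad

s = 5.6314, ds/dθ = -45.2819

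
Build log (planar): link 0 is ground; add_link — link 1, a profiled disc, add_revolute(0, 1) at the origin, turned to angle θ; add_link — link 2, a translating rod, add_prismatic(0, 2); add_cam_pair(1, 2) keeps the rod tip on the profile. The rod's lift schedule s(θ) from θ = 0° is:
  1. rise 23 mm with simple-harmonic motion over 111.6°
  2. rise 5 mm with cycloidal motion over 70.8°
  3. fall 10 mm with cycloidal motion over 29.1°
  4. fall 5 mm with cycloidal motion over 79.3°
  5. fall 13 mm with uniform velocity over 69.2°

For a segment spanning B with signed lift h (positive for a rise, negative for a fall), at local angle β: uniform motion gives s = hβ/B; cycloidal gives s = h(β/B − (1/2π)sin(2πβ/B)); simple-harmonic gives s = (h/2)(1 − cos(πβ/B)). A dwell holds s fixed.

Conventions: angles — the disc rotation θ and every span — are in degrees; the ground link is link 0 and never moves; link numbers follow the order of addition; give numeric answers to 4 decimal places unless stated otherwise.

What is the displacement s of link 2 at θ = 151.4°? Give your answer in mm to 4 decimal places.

seg 1 [0°–111.6°] simple-harmonic, h=23: full span → s += 23 → s = 23.0000
seg 2 [111.6°–182.4°] cycloidal, h=5: θ=151.4° here. β=39.8, B=70.8. 5·(0.5621 − sin(2π·0.5621)/(2π)) = 3.1136 → s = 26.1136

26.1136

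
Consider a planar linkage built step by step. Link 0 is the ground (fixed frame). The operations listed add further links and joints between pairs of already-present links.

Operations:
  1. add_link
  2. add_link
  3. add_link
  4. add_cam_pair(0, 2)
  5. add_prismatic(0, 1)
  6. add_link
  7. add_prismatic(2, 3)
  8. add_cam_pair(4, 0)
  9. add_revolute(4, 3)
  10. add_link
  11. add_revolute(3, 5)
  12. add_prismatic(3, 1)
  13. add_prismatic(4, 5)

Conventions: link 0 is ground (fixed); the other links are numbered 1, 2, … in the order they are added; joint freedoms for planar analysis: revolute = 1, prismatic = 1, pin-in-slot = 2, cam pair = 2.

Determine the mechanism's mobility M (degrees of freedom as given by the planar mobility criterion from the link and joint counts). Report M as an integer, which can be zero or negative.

L=1 J1=0 J2=0
add link → L=2 J1=0 J2=0
add link → L=3 J1=0 J2=0
add link → L=4 J1=0 J2=0
C@0,2 dof=2 J2 → L=4 J1=0 J2=1
P@0,1 dof=1 J1 → L=4 J1=1 J2=1
add link → L=5 J1=1 J2=1
P@2,3 dof=1 J1 → L=5 J1=2 J2=1
C@4,0 dof=2 J2 → L=5 J1=2 J2=2
R@4,3 dof=1 J1 → L=5 J1=3 J2=2
add link → L=6 J1=3 J2=2
R@3,5 dof=1 J1 → L=6 J1=4 J2=2
P@3,1 dof=1 J1 → L=6 J1=5 J2=2
P@4,5 dof=1 J1 → L=6 J1=6 J2=2
M=3(L−1)−2J1−J2=3·5−2·6−2=1

M = 1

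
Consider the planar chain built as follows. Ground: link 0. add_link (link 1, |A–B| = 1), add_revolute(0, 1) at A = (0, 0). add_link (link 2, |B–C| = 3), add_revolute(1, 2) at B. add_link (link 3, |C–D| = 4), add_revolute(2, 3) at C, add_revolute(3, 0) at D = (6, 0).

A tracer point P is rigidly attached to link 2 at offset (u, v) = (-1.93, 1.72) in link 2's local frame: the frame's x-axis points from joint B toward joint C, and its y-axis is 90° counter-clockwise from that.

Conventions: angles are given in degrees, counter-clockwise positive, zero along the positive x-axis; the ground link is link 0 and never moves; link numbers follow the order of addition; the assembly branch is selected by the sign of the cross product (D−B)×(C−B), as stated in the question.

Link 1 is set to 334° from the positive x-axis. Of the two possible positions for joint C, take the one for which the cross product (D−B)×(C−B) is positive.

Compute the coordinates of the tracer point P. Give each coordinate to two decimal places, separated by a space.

A=(0,0), D=(6.00,0)
B = A + 1.00·(cos334°, sin334°) = (0.8988, -0.4384)
|BD| = 5.1200
circle(B,3.00) ∩ circle(D,4.00): a=1.8764, h=2.3407
  candidates: C₊=(2.5679,2.0544) cross=11.985; C₋=(2.9687,-2.6099) cross=-11.985
  branch + wants cross > 0 → take C=(2.5679,2.0544) (cross=11.985)
ex = (C−B)/|BC| = (0.5564,0.8309); ey = (-0.8309,0.5564)
P = B + -1.93·ex + 1.72·ey = (-1.6042,-1.0851)

-1.60 -1.09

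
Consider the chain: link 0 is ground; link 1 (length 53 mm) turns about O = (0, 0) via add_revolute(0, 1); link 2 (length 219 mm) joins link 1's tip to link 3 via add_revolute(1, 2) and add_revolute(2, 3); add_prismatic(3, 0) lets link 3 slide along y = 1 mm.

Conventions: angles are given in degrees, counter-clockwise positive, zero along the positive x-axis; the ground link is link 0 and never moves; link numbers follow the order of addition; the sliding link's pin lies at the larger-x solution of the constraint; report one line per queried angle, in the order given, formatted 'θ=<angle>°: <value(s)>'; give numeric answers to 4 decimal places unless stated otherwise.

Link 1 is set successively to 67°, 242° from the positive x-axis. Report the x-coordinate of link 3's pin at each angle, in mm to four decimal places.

geometry: r = 53 mm, L = 219 mm, e = 1 mm
θ=67°: crank pin P = (r cos θ, r sin θ) = (20.708750, 48.786757)
θ=67°: h = r sin θ − e = 48.786757 − 1 = 47.786757
θ=67°: x = r cos θ + √(L² − h²) = 20.708750 + 213.722778 = 234.431528
θ=242°: crank pin P = (r cos θ, r sin θ) = (-24.881993, -46.796222)
θ=242°: h = r sin θ − e = -46.796222 − 1 = -47.796222
θ=242°: x = r cos θ + √(L² − h²) = -24.881993 + 213.720661 = 188.838669

θ=67°: 234.4315
θ=242°: 188.8387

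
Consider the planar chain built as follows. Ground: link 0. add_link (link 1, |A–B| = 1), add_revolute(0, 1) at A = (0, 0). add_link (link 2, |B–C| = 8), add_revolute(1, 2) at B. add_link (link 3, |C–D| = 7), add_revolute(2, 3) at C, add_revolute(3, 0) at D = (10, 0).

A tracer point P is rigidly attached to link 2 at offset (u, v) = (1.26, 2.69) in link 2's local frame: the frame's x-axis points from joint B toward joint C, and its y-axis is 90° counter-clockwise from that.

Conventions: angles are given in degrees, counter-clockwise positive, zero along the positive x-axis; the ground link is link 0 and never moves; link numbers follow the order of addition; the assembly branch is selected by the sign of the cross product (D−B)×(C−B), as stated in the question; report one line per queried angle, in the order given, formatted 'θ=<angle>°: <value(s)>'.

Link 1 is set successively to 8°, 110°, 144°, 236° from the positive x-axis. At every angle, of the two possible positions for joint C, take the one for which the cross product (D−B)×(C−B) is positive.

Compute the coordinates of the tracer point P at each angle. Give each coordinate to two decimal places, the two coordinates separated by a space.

A=(0,0), D=(10.00,0)
θ=8°: B = A + 1.00·(cos8°, sin8°) = (0.9903, 0.1392)
θ=8°: |BD| = 9.0108
θ=8°: circle(B,8.00) ∩ circle(D,7.00): a=5.3377, h=5.9589
θ=8°:   candidates: C₊=(6.4194,6.0149) cross=53.695; C₋=(6.2353,-5.9015) cross=-53.695
θ=8°:   branch + wants cross > 0 → take C=(6.4194,6.0149) (cross=53.695)
θ=8°: ex = (C−B)/|BC| = (0.6786,0.7345); ey = (-0.7345,0.6786)
θ=8°: P = B + 1.26·ex + 2.69·ey = (-0.1304,2.8902)
θ=110°: B = A + 1.00·(cos110°, sin110°) = (-0.3420, 0.9397)
θ=110°: |BD| = 10.3846
θ=110°: circle(B,8.00) ∩ circle(D,7.00): a=5.9145, h=5.3869
θ=110°:   candidates: C₊=(6.0357,5.7693) cross=55.941; C₋=(5.0608,-4.9603) cross=-55.941
θ=110°:   branch + wants cross > 0 → take C=(6.0357,5.7693) (cross=55.941)
θ=110°: ex = (C−B)/|BC| = (0.7972,0.6037); ey = (-0.6037,0.7972)
θ=110°: P = B + 1.26·ex + 2.69·ey = (-0.9615,3.8449)
θ=144°: B = A + 1.00·(cos144°, sin144°) = (-0.8090, 0.5878)
θ=144°: |BD| = 10.8250
θ=144°: circle(B,8.00) ∩ circle(D,7.00): a=6.1053, h=5.1696
θ=144°:   candidates: C₊=(5.5680,5.4183) cross=55.961; C₋=(5.0066,-4.9057) cross=-55.961
θ=144°:   branch + wants cross > 0 → take C=(5.5680,5.4183) (cross=55.961)
θ=144°: ex = (C−B)/|BC| = (0.7971,0.6038); ey = (-0.6038,0.7971)
θ=144°: P = B + 1.26·ex + 2.69·ey = (-1.4289,3.4929)
θ=236°: B = A + 1.00·(cos236°, sin236°) = (-0.5592, -0.8290)
θ=236°: |BD| = 10.5917
θ=236°: circle(B,8.00) ∩ circle(D,7.00): a=6.0039, h=5.2870
θ=236°:   candidates: C₊=(5.0125,4.9117) cross=55.999; C₋=(5.8402,-5.6299) cross=-55.999
θ=236°:   branch + wants cross > 0 → take C=(5.0125,4.9117) (cross=55.999)
θ=236°: ex = (C−B)/|BC| = (0.6965,0.7176); ey = (-0.7176,0.6965)
θ=236°: P = B + 1.26·ex + 2.69·ey = (-1.6120,1.9486)

θ=8°: -0.13 2.89
θ=110°: -0.96 3.84
θ=144°: -1.43 3.49
θ=236°: -1.61 1.95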